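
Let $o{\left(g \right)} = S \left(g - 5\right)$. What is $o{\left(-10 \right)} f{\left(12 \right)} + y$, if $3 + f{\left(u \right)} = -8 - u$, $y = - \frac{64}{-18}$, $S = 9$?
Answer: $\frac{27977}{9} \approx 3108.6$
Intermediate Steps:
$y = \frac{32}{9}$ ($y = \left(-64\right) \left(- \frac{1}{18}\right) = \frac{32}{9} \approx 3.5556$)
$o{\left(g \right)} = -45 + 9 g$ ($o{\left(g \right)} = 9 \left(g - 5\right) = 9 \left(-5 + g\right) = -45 + 9 g$)
$f{\left(u \right)} = -11 - u$ ($f{\left(u \right)} = -3 - \left(8 + u\right) = -11 - u$)
$o{\left(-10 \right)} f{\left(12 \right)} + y = \left(-45 + 9 \left(-10\right)\right) \left(-11 - 12\right) + \frac{32}{9} = \left(-45 - 90\right) \left(-11 - 12\right) + \frac{32}{9} = \left(-135\right) \left(-23\right) + \frac{32}{9} = 3105 + \frac{32}{9} = \frac{27977}{9}$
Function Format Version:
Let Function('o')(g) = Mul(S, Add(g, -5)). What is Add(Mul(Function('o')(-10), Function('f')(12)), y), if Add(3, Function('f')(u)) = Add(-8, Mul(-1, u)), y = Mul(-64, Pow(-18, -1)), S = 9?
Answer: Rational(27977, 9) ≈ 3108.6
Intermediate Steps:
y = Rational(32, 9) (y = Mul(-64, Rational(-1, 18)) = Rational(32, 9) ≈ 3.5556)
Function('o')(g) = Add(-45, Mul(9, g)) (Function('o')(g) = Mul(9, Add(g, -5)) = Mul(9, Add(-5, g)) = Add(-45, Mul(9, g)))
Function('f')(u) = Add(-11, Mul(-1, u)) (Function('f')(u) = Add(-3, Add(-8, Mul(-1, u))) = Add(-11, Mul(-1, u)))
Add(Mul(Function('o')(-10), Function('f')(12)), y) = Add(Mul(Add(-45, Mul(9, -10)), Add(-11, Mul(-1, 12))), Rational(32, 9)) = Add(Mul(Add(-45, -90), Add(-11, -12)), Rational(32, 9)) = Add(Mul(-135, -23), Rational(32, 9)) = Add(3105, Rational(32, 9)) = Rational(27977, 9)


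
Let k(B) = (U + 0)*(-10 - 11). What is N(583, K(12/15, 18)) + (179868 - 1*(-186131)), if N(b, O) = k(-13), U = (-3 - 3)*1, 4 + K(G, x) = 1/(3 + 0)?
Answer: 366125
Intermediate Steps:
K(G, x) = -11/3 (K(G, x) = -4 + 1/(3 + 0) = -4 + 1/3 = -11/3)
U = -6 (U = -6*1 = -6)
k(B) = 126 (k(B) = (-6 + 0)*(-10 - 11) = -6*(-21) = 126)
N(b, O) = 126
N(583, K(12/15, 18)) + (179868 - 1*(-186131)) = 126 + (179868 - 1*(-186131)) = 126 + (179868 + 186131) = 126 + 365999 = 366125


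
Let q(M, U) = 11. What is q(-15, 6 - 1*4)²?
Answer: 121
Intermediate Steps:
q(-15, 6 - 1*4)² = 11² = 121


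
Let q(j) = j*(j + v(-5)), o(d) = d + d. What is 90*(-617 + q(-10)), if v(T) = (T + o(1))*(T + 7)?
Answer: -41130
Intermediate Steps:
o(d) = 2*d
v(T) = (2 + T)*(7 + T) (v(T) = (T + 2*1)*(T + 7) = (T + 2)*(7 + T) = (2 + T)*(7 + T))
q(j) = j*(-6 + j) (q(j) = j*(j + (14 + (-5)² + 9*(-5))) = j*(j + (14 + 25 - 45)) = j*(j - 6) = j*(-6 + j))
90*(-617 + q(-10)) = 90*(-617 - 10*(-6 - 10)) = 90*(-617 - 10*(-16)) = 90*(-617 + 160) = 90*(-457) = -41130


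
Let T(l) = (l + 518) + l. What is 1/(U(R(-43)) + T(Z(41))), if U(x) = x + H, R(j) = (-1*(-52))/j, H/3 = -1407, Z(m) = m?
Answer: -43/155755 ≈ -0.00027607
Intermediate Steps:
H = -4221 (H = 3*(-1407) = -4221)
T(l) = 518 + 2*l (T(l) = (518 + l) + l = 518 + 2*l)
R(j) = 52/j
U(x) = -4221 + x (U(x) = x - 4221 = -4221 + x)
1/(U(R(-43)) + T(Z(41))) = 1/((-4221 + 52/(-43)) + (518 + 2*41)) = 1/((-4221 + 52*(-1/43)) + (518 + 82)) = 1/((-4221 - 52/43) + 600) = 1/(-181555/43 + 600) = 1/(-155755/43) = -43/155755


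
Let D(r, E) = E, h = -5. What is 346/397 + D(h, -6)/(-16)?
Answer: 3959/3176 ≈ 1.2465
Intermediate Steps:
346/397 + D(h, -6)/(-16) = 346/397 - 6/(-16) = 346*(1/397) - 6*(-1/16) = 346/397 + 3/8 = 3959/3176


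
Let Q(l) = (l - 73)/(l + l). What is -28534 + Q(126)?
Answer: -7190515/252 ≈ -28534.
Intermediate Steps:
Q(l) = (-73 + l)/(2*l) (Q(l) = (-73 + l)/((2*l)) = (-73 + l)*(1/(2*l)) = (-73 + l)/(2*l))
-28534 + Q(126) = -28534 + (½)*(-73 + 126)/126 = -28534 + (½)*(1/126)*53 = -28534 + 53/252 = -7190515/252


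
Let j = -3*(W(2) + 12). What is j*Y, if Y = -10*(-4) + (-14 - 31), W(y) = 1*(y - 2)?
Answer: 180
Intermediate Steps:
W(y) = -2 + y (W(y) = 1*(-2 + y) = -2 + y)
j = -36 (j = -3*((-2 + 2) + 12) = -3*(0 + 12) = -3*12 = -36)
Y = -5 (Y = 40 - 45 = -5)
j*Y = -36*(-5) = 180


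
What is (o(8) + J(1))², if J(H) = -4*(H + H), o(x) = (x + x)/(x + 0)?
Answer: 36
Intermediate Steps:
o(x) = 2 (o(x) = (2*x)/x = 2)
J(H) = -8*H
(o(8) + J(1))² = (2 - 8*1)² = (2 - 8)² = (-6)² = 36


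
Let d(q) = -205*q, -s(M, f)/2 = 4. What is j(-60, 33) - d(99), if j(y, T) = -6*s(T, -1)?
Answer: 20343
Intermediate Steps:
s(M, f) = -8 (s(M, f) = -2*4 = -8)
j(y, T) = 48 (j(y, T) = -6*(-8) = 48)
j(-60, 33) - d(99) = 48 - (-205)*99 = 48 - 1*(-20295) = 48 + 20295 = 20343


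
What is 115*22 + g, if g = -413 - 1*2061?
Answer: 56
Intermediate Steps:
g = -2474 (g = -413 - 2061 = -2474)
115*22 + g = 115*22 - 2474 = 2530 - 2474 = 56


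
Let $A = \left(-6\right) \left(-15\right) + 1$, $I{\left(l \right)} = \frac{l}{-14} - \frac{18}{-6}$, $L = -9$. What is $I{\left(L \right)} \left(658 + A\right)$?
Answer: $\frac{5457}{2} \approx 2728.5$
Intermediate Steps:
$I{\left(l \right)} = 3 - \frac{l}{14}$ ($I{\left(l \right)} = l \left(- \frac{1}{14}\right) - -3 = - \frac{l}{14} + 3 = 3 - \frac{l}{14}$)
$A = 91$ ($A = 90 + 1 = 91$)
$I{\left(L \right)} \left(658 + A\right) = \left(3 - - \frac{9}{14}\right) \left(658 + 91\right) = \left(3 + \frac{9}{14}\right) 749 = \frac{51}{14} \cdot 749 = \frac{5457}{2}$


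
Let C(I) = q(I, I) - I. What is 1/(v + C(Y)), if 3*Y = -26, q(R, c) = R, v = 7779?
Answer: 1/7779 ≈ 0.00012855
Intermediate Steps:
Y = -26/3 (Y = (1/3)*(-26) = -26/3 ≈ -8.6667)
C(I) = 0 (C(I) = I - I = 0)
1/(v + C(Y)) = 1/(7779 + 0) = 1/7779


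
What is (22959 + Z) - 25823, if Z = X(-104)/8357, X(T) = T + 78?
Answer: -23934474/8357 ≈ -2864.0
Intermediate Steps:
X(T) = 78 + T
Z = -26/8357 (Z = (78 - 104)/8357 = -26*1/8357 = -26/8357 ≈ -0.0031112)
(22959 + Z) - 25823 = (22959 - 26/8357) - 25823 = 191868337/8357 - 25823 = -23934474/8357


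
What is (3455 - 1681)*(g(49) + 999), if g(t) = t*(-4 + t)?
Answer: 5683896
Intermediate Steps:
(3455 - 1681)*(g(49) + 999) = (3455 - 1681)*(49*(-4 + 49) + 999) = 1774*(49*45 + 999) = 1774*(2205 + 999) = 1774*3204 = 5683896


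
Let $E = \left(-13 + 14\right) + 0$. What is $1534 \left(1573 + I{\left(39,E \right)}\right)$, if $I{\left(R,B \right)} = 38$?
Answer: $2471274$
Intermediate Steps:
$E = 1$ ($E = 1 + 0 = 1$)
$1534 \left(1573 + I{\left(39,E \right)}\right) = 1534 \left(1573 + 38\right) = 1534 \cdot 1611 = 2471274$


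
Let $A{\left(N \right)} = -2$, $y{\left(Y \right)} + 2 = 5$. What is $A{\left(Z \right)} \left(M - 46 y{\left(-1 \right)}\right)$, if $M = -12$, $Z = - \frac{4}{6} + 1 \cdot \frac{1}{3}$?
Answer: $300$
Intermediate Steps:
$y{\left(Y \right)} = 3$ ($y{\left(Y \right)} = -2 + 5 = 3$)
$Z = - \frac{1}{3}$ ($Z = \left(-4\right) \frac{1}{6} + 1 \cdot \frac{1}{3} = - \frac{2}{3} + \frac{1}{3} = - \frac{1}{3} \approx -0.33333$)
$A{\left(Z \right)} \left(M - 46 y{\left(-1 \right)}\right) = - 2 \left(-12 - 138\right) = \left(-2\right) \left(-150\right) = 300$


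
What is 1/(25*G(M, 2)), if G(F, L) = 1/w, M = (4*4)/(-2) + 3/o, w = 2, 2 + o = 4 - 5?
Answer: 2/25 ≈ 0.080000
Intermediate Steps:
o = -3 (o = -2 + (4 - 5) = -2 - 1 = -3)
M = -9 (M = (4*4)/(-2) + 3/(-3) = 16*(-1/2) + 3*(-1/3) = -8 - 1 = -9)
G(F, L) = 1/2
1/(25*G(M, 2)) = 1/(25*(1/2)) = 1/(25/2) = 2/25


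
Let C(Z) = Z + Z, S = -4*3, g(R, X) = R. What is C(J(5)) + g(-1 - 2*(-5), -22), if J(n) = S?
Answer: -15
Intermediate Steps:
S = -12
J(n) = -12
C(Z) = 2*Z
C(J(5)) + g(-1 - 2*(-5), -22) = 2*(-12) + (-1 - 2*(-5)) = -24 + (-1 + 10) = -24 + 9 = -15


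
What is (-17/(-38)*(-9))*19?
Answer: -153/2 ≈ -76.500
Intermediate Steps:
(-17/(-38)*(-9))*19 = (-17*(-1/38)*(-9))*19 = ((17/38)*(-9))*19 = -153/38*19 = -153/2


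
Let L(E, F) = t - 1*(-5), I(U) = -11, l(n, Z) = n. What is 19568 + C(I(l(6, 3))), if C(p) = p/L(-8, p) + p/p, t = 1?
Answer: 117403/6 ≈ 19567.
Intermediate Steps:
L(E, F) = 6 (L(E, F) = 1 - 1*(-5) = 1 + 5 = 6)
C(p) = 1 + p/6 (C(p) = p/6 + p/p = p*(⅙) + 1 = p/6 + 1 = 1 + p/6)
19568 + C(I(l(6, 3))) = 19568 + (1 + (⅙)*(-11)) = 19568 + (1 - 11/6) = 19568 - ⅚ = 117403/6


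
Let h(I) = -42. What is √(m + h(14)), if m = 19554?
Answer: 6*√542 ≈ 139.69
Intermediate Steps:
√(m + h(14)) = √(19554 - 42) = √19512 = 6*√542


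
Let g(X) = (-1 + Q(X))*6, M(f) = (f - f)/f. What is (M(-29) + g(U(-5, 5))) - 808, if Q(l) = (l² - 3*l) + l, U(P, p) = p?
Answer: -724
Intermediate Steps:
M(f) = 0 (M(f) = 0/f = 0)
Q(l) = l² - 2*l
g(X) = -6 + 6*X*(-2 + X) (g(X) = (-1 + X*(-2 + X))*6 = -6 + 6*X*(-2 + X))
(M(-29) + g(U(-5, 5))) - 808 = (0 + (-6 + 6*5*(-2 + 5))) - 808 = (0 + (-6 + 6*5*3)) - 808 = (0 + (-6 + 90)) - 808 = (0 + 84) - 808 = 84 - 808 = -724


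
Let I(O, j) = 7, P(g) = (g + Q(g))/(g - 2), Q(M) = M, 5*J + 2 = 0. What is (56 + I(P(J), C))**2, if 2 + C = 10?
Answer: 3969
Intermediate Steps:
J = -2/5 (J = -2/5 + (1/5)*0 = -2/5 + 0 = -2/5 ≈ -0.40000)
C = 8 (C = -2 + 10 = 8)
P(g) = 2*g/(-2 + g) (P(g) = (g + g)/(g - 2) = (2*g)/(-2 + g) = 2*g/(-2 + g))
(56 + I(P(J), C))**2 = (56 + 7)**2 = 63**2 = 3969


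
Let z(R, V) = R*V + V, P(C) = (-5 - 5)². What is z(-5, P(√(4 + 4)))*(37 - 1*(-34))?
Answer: -28400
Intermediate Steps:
P(C) = 100 (P(C) = (-10)² = 100)
z(R, V) = V + R*V
z(-5, P(√(4 + 4)))*(37 - 1*(-34)) = (100*(1 - 5))*(37 - 1*(-34)) = (100*(-4))*(37 + 34) = -400*71 = -28400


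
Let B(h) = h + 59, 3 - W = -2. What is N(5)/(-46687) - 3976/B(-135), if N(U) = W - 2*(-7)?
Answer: 46406517/887053 ≈ 52.315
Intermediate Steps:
W = 5 (W = 3 - 1*(-2) = 3 + 2 = 5)
N(U) = 19 (N(U) = 5 - 2*(-7) = 5 + 14 = 19)
B(h) = 59 + h
N(5)/(-46687) - 3976/B(-135) = 19/(-46687) - 3976/(59 - 135) = 19*(-1/46687) - 3976/(-76) = -19/46687 - 3976*(-1/76) = -19/46687 + 994/19 = 46406517/887053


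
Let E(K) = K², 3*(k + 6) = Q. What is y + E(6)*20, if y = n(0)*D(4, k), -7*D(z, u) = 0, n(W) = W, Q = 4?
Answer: 720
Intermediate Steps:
k = -14/3 (k = -6 + (⅓)*4 = -6 + 4/3 = -14/3 ≈ -4.6667)
D(z, u) = 0 (D(z, u) = -⅐*0 = 0)
y = 0 (y = 0*0 = 0)
y + E(6)*20 = 0 + 6²*20 = 0 + 36*20 = 0 + 720 = 720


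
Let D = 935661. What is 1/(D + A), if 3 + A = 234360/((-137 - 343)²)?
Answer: 640/598821771 ≈ 1.0688e-6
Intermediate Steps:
A = -1269/640 (A = -3 + 234360/((-137 - 343)²) = -3 + 234360/((-480)²) = -3 + 234360/230400 = -3 + 234360*(1/230400) = -3 + 651/640 = -1269/640 ≈ -1.9828)
1/(D + A) = 1/(935661 - 1269/640) = 1/(598821771/640) = 640/598821771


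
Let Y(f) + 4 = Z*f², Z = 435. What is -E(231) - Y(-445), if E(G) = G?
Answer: -86141102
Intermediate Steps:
Y(f) = -4 + 435*f²
-E(231) - Y(-445) = -1*231 - (-4 + 435*(-445)²) = -231 - (-4 + 435*198025) = -231 - (-4 + 86140875) = -231 - 1*86140871 = -231 - 86140871 = -86141102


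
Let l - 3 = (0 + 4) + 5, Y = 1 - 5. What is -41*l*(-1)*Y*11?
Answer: -21648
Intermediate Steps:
Y = -4
l = 12 (l = 3 + ((0 + 4) + 5) = 3 + (4 + 5) = 3 + 9 = 12)
-41*l*(-1)*Y*11 = -41*12*(-1)*(-4)*11 = -(-492)*(-4)*11 = -41*48*11 = -1968*11 = -21648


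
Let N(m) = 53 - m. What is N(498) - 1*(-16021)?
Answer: 15576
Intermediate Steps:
N(498) - 1*(-16021) = (53 - 1*498) - 1*(-16021) = (53 - 498) + 16021 = -445 + 16021 = 15576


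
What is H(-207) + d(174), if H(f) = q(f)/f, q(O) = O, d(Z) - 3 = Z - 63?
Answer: 115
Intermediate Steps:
d(Z) = -60 + Z (d(Z) = 3 + (Z - 63) = 3 + (-63 + Z) = -60 + Z)
H(f) = 1 (H(f) = f/f = 1)
H(-207) + d(174) = 1 + (-60 + 174) = 1 + 114 = 115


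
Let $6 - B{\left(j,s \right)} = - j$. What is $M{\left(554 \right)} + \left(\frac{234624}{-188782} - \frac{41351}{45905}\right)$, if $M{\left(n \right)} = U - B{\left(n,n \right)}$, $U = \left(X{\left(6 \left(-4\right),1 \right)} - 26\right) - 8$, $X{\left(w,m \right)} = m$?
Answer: $- \frac{2578768550616}{4333018855} \approx -595.14$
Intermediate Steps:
$U = -33$ ($U = \left(1 - 26\right) - 8 = -25 - 8 = -33$)
$B{\left(j,s \right)} = 6 + j$ ($B{\left(j,s \right)} = 6 - - j = 6 + j$)
$M{\left(n \right)} = -39 - n$ ($M{\left(n \right)} = -33 - \left(6 + n\right) = -39 - n$)
$M{\left(554 \right)} + \left(\frac{234624}{-188782} - \frac{41351}{45905}\right) = \left(-39 - 554\right) + \left(\frac{234624}{-188782} - \frac{41351}{45905}\right) = \left(-39 - 554\right) + \left(234624 \left(- \frac{1}{188782}\right) - \frac{41351}{45905}\right) = -593 - \frac{9288369601}{4333018855} = - \frac{2578768550616}{4333018855}$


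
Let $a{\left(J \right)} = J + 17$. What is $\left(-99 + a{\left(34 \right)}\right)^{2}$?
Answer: $2304$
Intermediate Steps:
$a{\left(J \right)} = 17 + J$
$\left(-99 + a{\left(34 \right)}\right)^{2} = \left(-99 + \left(17 + 34\right)\right)^{2} = \left(-99 + 51\right)^{2} = \left(-48\right)^{2} = 2304$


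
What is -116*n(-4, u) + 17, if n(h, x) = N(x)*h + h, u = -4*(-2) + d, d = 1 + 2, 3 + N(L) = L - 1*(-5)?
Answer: 6513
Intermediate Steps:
N(L) = 2 + L (N(L) = -3 + (L - 1*(-5)) = -3 + (L + 5) = -3 + (5 + L) = 2 + L)
d = 3
u = 11 (u = -4*(-2) + 3 = 8 + 3 = 11)
n(h, x) = h + h*(2 + x) (n(h, x) = (2 + x)*h + h = h*(2 + x) + h = h + h*(2 + x))
-116*n(-4, u) + 17 = -(-464)*(3 + 11) + 17 = -(-464)*14 + 17 = -116*(-56) + 17 = 6496 + 17 = 6513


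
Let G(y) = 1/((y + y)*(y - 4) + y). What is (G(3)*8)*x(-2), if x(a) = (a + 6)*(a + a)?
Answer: 128/3 ≈ 42.667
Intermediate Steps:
x(a) = 2*a*(6 + a) (x(a) = (6 + a)*(2*a) = 2*a*(6 + a))
G(y) = 1/(y + 2*y*(-4 + y)) (G(y) = 1/((2*y)*(-4 + y) + y) = 1/(2*y*(-4 + y) + y) = 1/(y + 2*y*(-4 + y)))
(G(3)*8)*x(-2) = ((1/(3*(-7 + 2*3)))*8)*(2*(-2)*(6 - 2)) = ((1/(3*(-7 + 6)))*8)*(2*(-2)*4) = (((⅓)/(-1))*8)*(-16) = (((⅓)*(-1))*8)*(-16) = -⅓*8*(-16) = -8/3*(-16) = 128/3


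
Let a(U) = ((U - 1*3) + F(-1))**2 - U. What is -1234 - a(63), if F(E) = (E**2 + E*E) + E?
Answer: -4892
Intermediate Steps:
F(E) = E + 2*E**2 (F(E) = (E**2 + E**2) + E = 2*E**2 + E = E + 2*E**2)
a(U) = (-2 + U)**2 - U (a(U) = ((U - 1*3) - (1 + 2*(-1)))**2 - U = ((U - 3) - (1 - 2))**2 - U = ((-3 + U) - 1*(-1))**2 - U = ((-3 + U) + 1)**2 - U = (-2 + U)**2 - U)
-1234 - a(63) = -1234 - ((-2 + 63)**2 - 1*63) = -1234 - (61**2 - 63) = -1234 - (3721 - 63) = -1234 - 1*3658 = -1234 - 3658 = -4892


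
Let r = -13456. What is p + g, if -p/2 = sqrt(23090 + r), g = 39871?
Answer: 39871 - 2*sqrt(9634) ≈ 39675.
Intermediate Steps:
p = -2*sqrt(9634) (p = -2*sqrt(23090 - 13456) = -2*sqrt(9634) ≈ -196.31)
p + g = -2*sqrt(9634) + 39871 = 39871 - 2*sqrt(9634)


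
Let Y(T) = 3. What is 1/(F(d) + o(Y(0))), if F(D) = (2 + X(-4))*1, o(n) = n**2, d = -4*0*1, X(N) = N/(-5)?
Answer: 5/59 ≈ 0.084746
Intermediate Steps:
X(N) = -N/5 (X(N) = N*(-1/5) = -N/5)
d = 0 (d = 0*1 = 0)
F(D) = 14/5 (F(D) = (2 - 1/5*(-4))*1 = (2 + 4/5)*1 = (14/5)*1 = 14/5)
1/(F(d) + o(Y(0))) = 1/(14/5 + 3**2) = 1/(14/5 + 9) = 1/(59/5) = 5/59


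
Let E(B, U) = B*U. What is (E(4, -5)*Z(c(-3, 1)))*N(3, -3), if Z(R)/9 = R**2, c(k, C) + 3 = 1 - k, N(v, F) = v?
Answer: -540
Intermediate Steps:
c(k, C) = -2 - k (c(k, C) = -3 + (1 - k) = -2 - k)
Z(R) = 9*R**2
(E(4, -5)*Z(c(-3, 1)))*N(3, -3) = ((4*(-5))*(9*(-2 - 1*(-3))**2))*3 = -180*(-2 + 3)**2*3 = -180*1**2*3 = -180*3 = -540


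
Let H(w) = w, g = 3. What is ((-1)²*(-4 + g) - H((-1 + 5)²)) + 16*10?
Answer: 143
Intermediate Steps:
((-1)²*(-4 + g) - H((-1 + 5)²)) + 16*10 = ((-1)²*(-4 + 3) - (-1 + 5)²) + 16*10 = (1*(-1) - 1*4²) + 160 = (-1 - 1*16) + 160 = (-1 - 16) + 160 = -17 + 160 = 143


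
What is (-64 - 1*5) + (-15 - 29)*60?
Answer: -2709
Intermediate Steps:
(-64 - 1*5) + (-15 - 29)*60 = (-64 - 5) - 44*60 = -69 - 2640 = -2709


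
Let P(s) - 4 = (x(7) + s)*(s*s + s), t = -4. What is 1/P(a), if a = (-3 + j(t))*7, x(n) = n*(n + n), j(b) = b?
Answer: 1/115252 ≈ 8.6766e-6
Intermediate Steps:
x(n) = 2*n² (x(n) = n*(2*n) = 2*n²)
a = -49 (a = (-3 - 4)*7 = -7*7 = -49)
P(s) = 4 + (98 + s)*(s + s²) (P(s) = 4 + (2*7² + s)*(s*s + s) = 4 + (2*49 + s)*(s² + s) = 4 + (98 + s)*(s + s²))
1/P(a) = 1/(4 + (-49)³ + 98*(-49) + 99*(-49)²) = 1/(4 - 117649 - 4802 + 99*2401) = 1/(4 - 117649 - 4802 + 237699) = 1/115252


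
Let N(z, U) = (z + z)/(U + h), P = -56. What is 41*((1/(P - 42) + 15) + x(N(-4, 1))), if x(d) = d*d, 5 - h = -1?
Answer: 65477/98 ≈ 668.13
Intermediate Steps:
h = 6 (h = 5 - 1*(-1) = 5 + 1 = 6)
N(z, U) = 2*z/(6 + U) (N(z, U) = (z + z)/(U + 6) = (2*z)/(6 + U) = 2*z/(6 + U))
x(d) = d**2
41*((1/(P - 42) + 15) + x(N(-4, 1))) = 41*((1/(-56 - 42) + 15) + (2*(-4)/(6 + 1))**2) = 41*((1/(-98) + 15) + (2*(-4)/7)**2) = 41*((-1/98 + 15) + (2*(-4)*(1/7))**2) = 41*(1469/98 + (-8/7)**2) = 41*(1469/98 + 64/49) = 41*(1597/98) = 65477/98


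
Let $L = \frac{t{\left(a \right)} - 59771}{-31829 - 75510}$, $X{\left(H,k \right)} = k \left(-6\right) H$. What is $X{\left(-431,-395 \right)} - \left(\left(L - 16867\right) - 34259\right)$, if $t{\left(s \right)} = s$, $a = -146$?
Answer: $- \frac{104155814533}{107339} \approx -9.7034 \cdot 10^{5}$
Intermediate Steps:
$X{\left(H,k \right)} = - 6 H k$ ($X{\left(H,k \right)} = - 6 k H = - 6 H k$)
$L = \frac{59917}{107339}$ ($L = \frac{-146 - 59771}{-31829 - 75510} = - \frac{59917}{-107339} = \left(-59917\right) \left(- \frac{1}{107339}\right) = \frac{59917}{107339} \approx 0.5582$)
$X{\left(-431,-395 \right)} - \left(\left(L - 16867\right) - 34259\right) = \left(-6\right) \left(-431\right) \left(-395\right) - \left(\left(\frac{59917}{107339} - 16867\right) - 34259\right) = -1021470 - \left(- \frac{1810426996}{107339} - 34259\right) = -1021470 - - \frac{5487753797}{107339} = -1021470 + \frac{5487753797}{107339} = - \frac{104155814533}{107339}$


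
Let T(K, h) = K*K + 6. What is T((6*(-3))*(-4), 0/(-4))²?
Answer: 26936100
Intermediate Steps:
T(K, h) = 6 + K² (T(K, h) = K² + 6 = 6 + K²)
T((6*(-3))*(-4), 0/(-4))² = (6 + ((6*(-3))*(-4))²)² = (6 + (-18*(-4))²)² = (6 + 72²)² = (6 + 5184)² = 5190² = 26936100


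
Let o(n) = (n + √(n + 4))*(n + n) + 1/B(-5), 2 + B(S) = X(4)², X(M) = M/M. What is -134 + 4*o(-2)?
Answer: -106 - 16*√2 ≈ -128.63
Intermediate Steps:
X(M) = 1
B(S) = -1 (B(S) = -2 + 1² = -2 + 1 = -1)
o(n) = -1 + 2*n*(n + √(4 + n)) (o(n) = (n + √(n + 4))*(n + n) + 1/(-1) = (n + √(4 + n))*(2*n) - 1 = 2*n*(n + √(4 + n)) - 1 = -1 + 2*n*(n + √(4 + n)))
-134 + 4*o(-2) = -134 + 4*(-1 + 2*(-2)² + 2*(-2)*√(4 - 2)) = -134 + 4*(-1 + 2*4 + 2*(-2)*√2) = -134 + 4*(-1 + 8 - 4*√2) = -134 + 4*(7 - 4*√2) = -134 + (28 - 16*√2) = -106 - 16*√2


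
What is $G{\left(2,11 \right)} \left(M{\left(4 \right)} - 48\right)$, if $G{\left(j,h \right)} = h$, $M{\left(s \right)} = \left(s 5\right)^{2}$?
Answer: $3872$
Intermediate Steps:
$M{\left(s \right)} = 25 s^{2}$ ($M{\left(s \right)} = \left(5 s\right)^{2} = 25 s^{2}$)
$G{\left(2,11 \right)} \left(M{\left(4 \right)} - 48\right) = 11 \left(25 \cdot 4^{2} - 48\right) = 11 \left(25 \cdot 16 - 48\right) = 11 \left(400 - 48\right) = 11 \cdot 352 = 3872$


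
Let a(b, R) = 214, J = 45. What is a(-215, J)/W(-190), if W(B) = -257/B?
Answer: 40660/257 ≈ 158.21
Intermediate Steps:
a(-215, J)/W(-190) = 214/((-257/(-190))) = 214/((-257*(-1/190))) = 214/(257/190) = 214*(190/257) = 40660/257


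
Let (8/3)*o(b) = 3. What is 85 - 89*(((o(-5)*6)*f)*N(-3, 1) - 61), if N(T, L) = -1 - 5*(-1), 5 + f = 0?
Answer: 17529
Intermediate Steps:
o(b) = 9/8 (o(b) = (3/8)*3 = 9/8)
f = -5 (f = -5 + 0 = -5)
N(T, L) = 4 (N(T, L) = -1 + 5 = 4)
85 - 89*(((o(-5)*6)*f)*N(-3, 1) - 61) = 85 - 89*((((9/8)*6)*(-5))*4 - 61) = 85 - 89*(((27/4)*(-5))*4 - 61) = 85 - 89*(-135/4*4 - 61) = 85 - 89*(-135 - 61) = 85 - 89*(-196) = 85 + 17444 = 17529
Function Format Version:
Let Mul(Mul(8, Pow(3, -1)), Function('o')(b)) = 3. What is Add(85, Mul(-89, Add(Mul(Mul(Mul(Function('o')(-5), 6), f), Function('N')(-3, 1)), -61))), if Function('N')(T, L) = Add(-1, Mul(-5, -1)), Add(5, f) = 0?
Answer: 17529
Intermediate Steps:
Function('o')(b) = Rational(9, 8) (Function('o')(b) = Mul(Rational(3, 8), 3) = Rational(9, 8))
f = -5 (f = Add(-5, 0) = -5)
Function('N')(T, L) = 4 (Function('N')(T, L) = Add(-1, 5) = 4)
Add(85, Mul(-89, Add(Mul(Mul(Mul(Function('o')(-5), 6), f), Function('N')(-3, 1)), -61))) = Add(85, Mul(-89, Add(Mul(Mul(Mul(Rational(9, 8), 6), -5), 4), -61))) = Add(85, Mul(-89, Add(Mul(Mul(Rational(27, 4), -5), 4), -61))) = Add(85, Mul(-89, Add(Mul(Rational(-135, 4), 4), -61))) = Add(85, Mul(-89, Add(-135, -61))) = Add(85, Mul(-89, -196)) = Add(85, 17444) = 17529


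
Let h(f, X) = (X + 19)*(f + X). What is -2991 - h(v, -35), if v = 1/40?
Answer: -17753/5 ≈ -3550.6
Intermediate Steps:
v = 1/40 ≈ 0.025000
h(f, X) = (19 + X)*(X + f)
-2991 - h(v, -35) = -2991 - ((-35)² + 19*(-35) + 19*(1/40) - 35*1/40) = -2991 - (1225 - 665 + 19/40 - 7/8) = -2991 - 1*2798/5 = -2991 - 2798/5 = -17753/5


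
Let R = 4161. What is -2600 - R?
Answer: -6761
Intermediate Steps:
-2600 - R = -2600 - 1*4161 = -2600 - 4161 = -6761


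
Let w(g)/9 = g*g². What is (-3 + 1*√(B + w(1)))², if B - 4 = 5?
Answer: 27 - 18*√2 ≈ 1.5442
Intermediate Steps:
B = 9 (B = 4 + 5 = 9)
w(g) = 9*g³ (w(g) = 9*(g*g²) = 9*g³)
(-3 + 1*√(B + w(1)))² = (-3 + 1*√(9 + 9*1³))² = (-3 + 1*√(9 + 9*1))² = (-3 + 1*√(9 + 9))² = (-3 + 1*√18)² = (-3 + 1*(3*√2))² = (-3 + 3*√2)²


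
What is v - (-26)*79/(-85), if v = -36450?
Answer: -3100304/85 ≈ -36474.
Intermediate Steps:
v - (-26)*79/(-85) = -36450 - (-26)*79/(-85) = -36450 - (-26)*79*(-1/85) = -36450 - (-26)*(-79)/85 = -36450 - 1*2054/85 = -36450 - 2054/85 = -3100304/85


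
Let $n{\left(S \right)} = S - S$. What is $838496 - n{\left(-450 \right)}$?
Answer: $838496$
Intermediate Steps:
$n{\left(S \right)} = 0$
$838496 - n{\left(-450 \right)} = 838496 - 0 = 838496 + 0 = 838496$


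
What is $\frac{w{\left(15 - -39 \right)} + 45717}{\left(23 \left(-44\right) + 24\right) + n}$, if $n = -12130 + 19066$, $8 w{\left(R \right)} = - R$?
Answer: $\frac{182841}{23792} \approx 7.685$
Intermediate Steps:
$w{\left(R \right)} = - \frac{R}{8}$ ($w{\left(R \right)} = \frac{\left(-1\right) R}{8} = - \frac{R}{8}$)
$n = 6936$
$\frac{w{\left(15 - -39 \right)} + 45717}{\left(23 \left(-44\right) + 24\right) + n} = \frac{- \frac{15 - -39}{8} + 45717}{\left(23 \left(-44\right) + 24\right) + 6936} = \frac{- \frac{15 + 39}{8} + 45717}{\left(-1012 + 24\right) + 6936} = \frac{\left(- \frac{1}{8}\right) 54 + 45717}{-988 + 6936} = \frac{- \frac{27}{4} + 45717}{5948} = \frac{182841}{4} \cdot \frac{1}{5948} = \frac{182841}{23792}$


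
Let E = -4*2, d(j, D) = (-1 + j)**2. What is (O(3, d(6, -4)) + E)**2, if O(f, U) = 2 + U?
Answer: 361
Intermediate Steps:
E = -8
(O(3, d(6, -4)) + E)**2 = ((2 + (-1 + 6)**2) - 8)**2 = ((2 + 5**2) - 8)**2 = ((2 + 25) - 8)**2 = (27 - 8)**2 = 19**2 = 361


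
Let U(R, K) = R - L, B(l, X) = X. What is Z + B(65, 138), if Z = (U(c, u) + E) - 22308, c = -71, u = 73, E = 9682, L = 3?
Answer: -12562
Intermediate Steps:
U(R, K) = -3 + R (U(R, K) = R - 1*3 = R - 3 = -3 + R)
Z = -12700 (Z = ((-3 - 71) + 9682) - 22308 = (-74 + 9682) - 22308 = 9608 - 22308 = -12700)
Z + B(65, 138) = -12700 + 138 = -12562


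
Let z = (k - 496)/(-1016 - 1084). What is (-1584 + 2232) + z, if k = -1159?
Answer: 272491/420 ≈ 648.79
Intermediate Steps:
z = 331/420 (z = (-1159 - 496)/(-1016 - 1084) = -1655/(-2100) = -1655*(-1/2100) = 331/420 ≈ 0.78810)
(-1584 + 2232) + z = (-1584 + 2232) + 331/420 = 648 + 331/420 = 272491/420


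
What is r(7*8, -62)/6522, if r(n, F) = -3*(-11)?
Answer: 11/2174 ≈ 0.0050598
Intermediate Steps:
r(n, F) = 33
r(7*8, -62)/6522 = 33/6522 = 33*(1/6522) = 11/2174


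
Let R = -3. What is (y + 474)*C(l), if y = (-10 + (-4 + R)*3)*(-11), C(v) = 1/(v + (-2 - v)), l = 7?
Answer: -815/2 ≈ -407.50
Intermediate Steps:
C(v) = -1/2 (C(v) = 1/(-2) = -1/2)
y = 341 (y = (-10 + (-4 - 3)*3)*(-11) = (-10 - 7*3)*(-11) = (-10 - 21)*(-11) = -31*(-11) = 341)
(y + 474)*C(l) = (341 + 474)*(-1/2) = 815*(-1/2) = -815/2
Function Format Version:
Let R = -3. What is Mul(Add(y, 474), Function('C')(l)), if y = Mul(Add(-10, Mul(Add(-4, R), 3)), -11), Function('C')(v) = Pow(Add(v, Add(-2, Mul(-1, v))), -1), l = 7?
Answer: Rational(-815, 2) ≈ -407.50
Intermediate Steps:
Function('C')(v) = Rational(-1, 2) (Function('C')(v) = Pow(-2, -1) = Rational(-1, 2))
y = 341 (y = Mul(Add(-10, Mul(Add(-4, -3), 3)), -11) = Mul(Add(-10, Mul(-7, 3)), -11) = Mul(Add(-10, -21), -11) = Mul(-31, -11) = 341)
Mul(Add(y, 474), Function('C')(l)) = Mul(Add(341, 474), Rational(-1, 2)) = Mul(815, Rational(-1, 2)) = Rational(-815, 2)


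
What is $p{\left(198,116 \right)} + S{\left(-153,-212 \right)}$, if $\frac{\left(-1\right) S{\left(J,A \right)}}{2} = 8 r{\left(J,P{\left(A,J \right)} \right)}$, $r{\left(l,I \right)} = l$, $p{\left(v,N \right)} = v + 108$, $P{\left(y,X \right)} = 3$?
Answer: $2754$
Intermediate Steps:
$p{\left(v,N \right)} = 108 + v$
$S{\left(J,A \right)} = - 16 J$ ($S{\left(J,A \right)} = - 2 \cdot 8 J = - 16 J$)
$p{\left(198,116 \right)} + S{\left(-153,-212 \right)} = \left(108 + 198\right) - -2448 = 306 + 2448 = 2754$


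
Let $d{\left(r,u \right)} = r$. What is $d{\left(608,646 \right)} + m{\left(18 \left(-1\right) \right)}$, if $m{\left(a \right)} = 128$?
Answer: $736$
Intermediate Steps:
$d{\left(608,646 \right)} + m{\left(18 \left(-1\right) \right)} = 608 + 128 = 736$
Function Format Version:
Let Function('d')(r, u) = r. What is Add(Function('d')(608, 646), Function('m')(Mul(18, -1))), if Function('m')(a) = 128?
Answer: 736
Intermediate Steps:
Add(Function('d')(608, 646), Function('m')(Mul(18, -1))) = Add(608, 128) = 736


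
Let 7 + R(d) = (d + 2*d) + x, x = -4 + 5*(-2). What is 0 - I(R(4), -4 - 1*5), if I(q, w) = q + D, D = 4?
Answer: 5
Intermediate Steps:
x = -14 (x = -4 - 10 = -14)
R(d) = -21 + 3*d (R(d) = -7 + ((d + 2*d) - 14) = -7 + (3*d - 14) = -7 + (-14 + 3*d) = -21 + 3*d)
I(q, w) = 4 + q (I(q, w) = q + 4 = 4 + q)
0 - I(R(4), -4 - 1*5) = 0 - (4 + (-21 + 3*4)) = 0 - (4 + (-21 + 12)) = 0 - (4 - 9) = 0 - 1*(-5) = 0 + 5 = 5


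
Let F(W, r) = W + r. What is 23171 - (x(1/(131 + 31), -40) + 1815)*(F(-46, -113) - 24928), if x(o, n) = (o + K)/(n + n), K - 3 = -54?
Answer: 590613988667/12960 ≈ 4.5572e+7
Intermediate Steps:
K = -51 (K = 3 - 54 = -51)
x(o, n) = (-51 + o)/(2*n) (x(o, n) = (o - 51)/(n + n) = (-51 + o)/((2*n)) = (-51 + o)*(1/(2*n)) = (-51 + o)/(2*n))
23171 - (x(1/(131 + 31), -40) + 1815)*(F(-46, -113) - 24928) = 23171 - ((½)*(-51 + 1/(131 + 31))/(-40) + 1815)*((-46 - 113) - 24928) = 23171 - ((½)*(-1/40)*(-51 + 1/162) + 1815)*(-159 - 24928) = 23171 - ((½)*(-1/40)*(-51 + 1/162) + 1815)*(-25087) = 23171 - ((½)*(-1/40)*(-8261/162) + 1815)*(-25087) = 23171 - (8261/12960 + 1815)*(-25087) = 23171 - 23530661*(-25087)/12960 = 23171 - 1*(-590313692507/12960) = 23171 + 590313692507/12960 = 590613988667/12960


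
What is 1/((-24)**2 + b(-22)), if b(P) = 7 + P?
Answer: 1/561 ≈ 0.0017825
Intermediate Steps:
1/((-24)**2 + b(-22)) = 1/((-24)**2 + (7 - 22)) = 1/(576 - 15) = 1/561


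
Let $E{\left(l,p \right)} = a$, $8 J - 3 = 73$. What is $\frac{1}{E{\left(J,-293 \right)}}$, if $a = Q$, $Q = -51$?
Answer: $- \frac{1}{51} \approx -0.019608$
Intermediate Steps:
$J = \frac{19}{2}$ ($J = \frac{3}{8} + \frac{1}{8} \cdot 73 = \frac{3}{8} + \frac{73}{8} = \frac{19}{2} \approx 9.5$)
$a = -51$
$E{\left(l,p \right)} = -51$
$\frac{1}{E{\left(J,-293 \right)}} = \frac{1}{-51} = - \frac{1}{51}$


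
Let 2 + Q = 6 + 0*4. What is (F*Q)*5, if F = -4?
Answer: -80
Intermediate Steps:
Q = 4 (Q = -2 + (6 + 0*4) = -2 + (6 + 0) = -2 + 6 = 4)
(F*Q)*5 = -4*4*5 = -16*5 = -80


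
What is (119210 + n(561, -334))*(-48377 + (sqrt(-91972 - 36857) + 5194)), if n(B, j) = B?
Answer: -5172071093 + 119771*I*sqrt(128829) ≈ -5.1721e+9 + 4.2989e+7*I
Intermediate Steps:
(119210 + n(561, -334))*(-48377 + (sqrt(-91972 - 36857) + 5194)) = (119210 + 561)*(-48377 + (sqrt(-91972 - 36857) + 5194)) = 119771*(-48377 + (sqrt(-128829) + 5194)) = 119771*(-48377 + (I*sqrt(128829) + 5194)) = 119771*(-48377 + (5194 + I*sqrt(128829))) = 119771*(-43183 + I*sqrt(128829)) = -5172071093 + 119771*I*sqrt(128829)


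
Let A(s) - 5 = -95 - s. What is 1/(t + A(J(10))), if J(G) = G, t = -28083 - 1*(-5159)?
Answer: -1/23024 ≈ -4.3433e-5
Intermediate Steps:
t = -22924 (t = -28083 + 5159 = -22924)
A(s) = -90 - s (A(s) = 5 + (-95 - s) = -90 - s)
1/(t + A(J(10))) = 1/(-22924 + (-90 - 1*10)) = 1/(-22924 + (-90 - 10)) = 1/(-22924 - 100) = 1/(-23024) = -1/23024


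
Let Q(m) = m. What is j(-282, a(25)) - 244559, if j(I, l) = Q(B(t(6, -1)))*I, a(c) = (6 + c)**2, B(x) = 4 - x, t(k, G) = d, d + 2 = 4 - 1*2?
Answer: -245687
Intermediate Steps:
d = 0 (d = -2 + (4 - 1*2) = -2 + (4 - 2) = -2 + 2 = 0)
t(k, G) = 0
j(I, l) = 4*I (j(I, l) = (4 - 1*0)*I = (4 + 0)*I = 4*I)
j(-282, a(25)) - 244559 = 4*(-282) - 244559 = -1128 - 244559 = -245687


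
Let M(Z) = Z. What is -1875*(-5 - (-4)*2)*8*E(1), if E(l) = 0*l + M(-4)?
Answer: 180000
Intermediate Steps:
E(l) = -4 (E(l) = 0*l - 4 = 0 - 4 = -4)
-1875*(-5 - (-4)*2)*8*E(1) = -1875*(-5 - (-4)*2)*8*(-4) = -1875*(-5 - 1*(-8))*(-32) = -1875*(-5 + 8)*(-32) = -5625*(-32) = -1875*(-96) = 180000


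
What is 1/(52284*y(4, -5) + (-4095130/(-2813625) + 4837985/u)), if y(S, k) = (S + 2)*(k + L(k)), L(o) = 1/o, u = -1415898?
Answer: -9836558050/16046010847689857 ≈ -6.1302e-7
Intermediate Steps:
L(o) = 1/o
y(S, k) = (2 + S)*(k + 1/k) (y(S, k) = (S + 2)*(k + 1/k) = (2 + S)*(k + 1/k))
1/(52284*y(4, -5) + (-4095130/(-2813625) + 4837985/u)) = 1/(52284*((2 + 4 + (-5)²*(2 + 4))/(-5)) + (-4095130/(-2813625) + 4837985/(-1415898))) = 1/(52284*(-(2 + 4 + 25*6)/5) + (-4095130*(-1/2813625) + 4837985*(-1/1415898))) = 1/(52284*(-(2 + 4 + 150)/5) + (819026/562725 - 4837985/1415898)) = 1/(52284*(-⅕*156) - 19293800417/9836558050) = 1/(52284*(-156/5) - 19293800417/9836558050) = 1/(-8156304/5 - 19293800417/9836558050) = 1/(-16046010847689857/9836558050) = -9836558050/16046010847689857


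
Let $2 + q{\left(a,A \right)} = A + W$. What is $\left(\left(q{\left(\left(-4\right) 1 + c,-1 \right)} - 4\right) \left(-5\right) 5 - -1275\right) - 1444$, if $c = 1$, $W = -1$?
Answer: $31$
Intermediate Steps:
$q{\left(a,A \right)} = -3 + A$ ($q{\left(a,A \right)} = -2 + \left(A - 1\right) = -2 + \left(-1 + A\right) = -3 + A$)
$\left(\left(q{\left(\left(-4\right) 1 + c,-1 \right)} - 4\right) \left(-5\right) 5 - -1275\right) - 1444 = \left(\left(\left(-3 - 1\right) - 4\right) \left(-5\right) 5 - -1275\right) - 1444 = \left(\left(-4 - 4\right) \left(-5\right) 5 + 1275\right) - 1444 = \left(\left(-8\right) \left(-5\right) 5 + 1275\right) - 1444 = \left(40 \cdot 5 + 1275\right) - 1444 = \left(200 + 1275\right) - 1444 = 1475 - 1444 = 31$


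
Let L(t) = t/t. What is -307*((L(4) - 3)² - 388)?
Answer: 117888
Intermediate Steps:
L(t) = 1
-307*((L(4) - 3)² - 388) = -307*((1 - 3)² - 388) = -307*((-2)² - 388) = -307*(4 - 388) = -307*(-384) = 117888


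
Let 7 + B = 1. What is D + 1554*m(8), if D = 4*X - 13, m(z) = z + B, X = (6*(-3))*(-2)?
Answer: 3239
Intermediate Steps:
B = -6 (B = -7 + 1 = -6)
X = 36 (X = -18*(-2) = 36)
m(z) = -6 + z (m(z) = z - 6 = -6 + z)
D = 131 (D = 4*36 - 13 = 144 - 13 = 131)
D + 1554*m(8) = 131 + 1554*(-6 + 8) = 131 + 1554*2 = 131 + 3108 = 3239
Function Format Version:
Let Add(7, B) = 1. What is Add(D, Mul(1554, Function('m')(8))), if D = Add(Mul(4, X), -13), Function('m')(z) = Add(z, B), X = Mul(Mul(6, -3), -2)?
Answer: 3239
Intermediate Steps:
B = -6 (B = Add(-7, 1) = -6)
X = 36 (X = Mul(-18, -2) = 36)
Function('m')(z) = Add(-6, z) (Function('m')(z) = Add(z, -6) = Add(-6, z))
D = 131 (D = Add(Mul(4, 36), -13) = Add(144, -13) = 131)
Add(D, Mul(1554, Function('m')(8))) = Add(131, Mul(1554, Add(-6, 8))) = Add(131, Mul(1554, 2)) = Add(131, 3108) = 3239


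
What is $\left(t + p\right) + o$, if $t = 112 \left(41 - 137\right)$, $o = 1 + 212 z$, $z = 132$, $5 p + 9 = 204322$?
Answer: $\frac{290478}{5} \approx 58096.0$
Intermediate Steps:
$p = \frac{204313}{5}$ ($p = - \frac{9}{5} + \frac{1}{5} \cdot 204322 = - \frac{9}{5} + \frac{204322}{5} = \frac{204313}{5} \approx 40863.0$)
$o = 27985$ ($o = 1 + 212 \cdot 132 = 1 + 27984 = 27985$)
$t = -10752$ ($t = 112 \left(-96\right) = -10752$)
$\left(t + p\right) + o = \left(-10752 + \frac{204313}{5}\right) + 27985 = \frac{150553}{5} + 27985 = \frac{290478}{5}$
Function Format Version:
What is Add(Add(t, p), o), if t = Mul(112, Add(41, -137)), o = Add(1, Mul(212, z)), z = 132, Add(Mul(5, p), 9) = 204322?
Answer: Rational(290478, 5) ≈ 58096.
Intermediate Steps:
p = Rational(204313, 5) (p = Add(Rational(-9, 5), Mul(Rational(1, 5), 204322)) = Add(Rational(-9, 5), Rational(204322, 5)) = Rational(204313, 5) ≈ 40863.)
o = 27985 (o = Add(1, Mul(212, 132)) = Add(1, 27984) = 27985)
t = -10752 (t = Mul(112, -96) = -10752)
Add(Add(t, p), o) = Add(Add(-10752, Rational(204313, 5)), 27985) = Add(Rational(150553, 5), 27985) = Rational(290478, 5)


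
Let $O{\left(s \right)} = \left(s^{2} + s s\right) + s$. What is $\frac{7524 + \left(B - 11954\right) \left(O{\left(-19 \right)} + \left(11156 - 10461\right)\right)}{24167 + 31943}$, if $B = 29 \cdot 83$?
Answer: $- \frac{6669591}{28055} \approx -237.73$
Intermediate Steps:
$O{\left(s \right)} = s + 2 s^{2}$ ($O{\left(s \right)} = \left(s^{2} + s^{2}\right) + s = 2 s^{2} + s = s + 2 s^{2}$)
$B = 2407$
$\frac{7524 + \left(B - 11954\right) \left(O{\left(-19 \right)} + \left(11156 - 10461\right)\right)}{24167 + 31943} = \frac{7524 + \left(2407 - 11954\right) \left(- 19 \left(1 + 2 \left(-19\right)\right) + \left(11156 - 10461\right)\right)}{24167 + 31943} = \frac{7524 - 9547 \left(- 19 \left(1 - 38\right) + \left(11156 - 10461\right)\right)}{56110} = \left(7524 - 9547 \left(\left(-19\right) \left(-37\right) + 695\right)\right) \frac{1}{56110} = \left(7524 - 9547 \left(703 + 695\right)\right) \frac{1}{56110} = \left(7524 - 13346706\right) \frac{1}{56110} = \left(-13339182\right) \frac{1}{56110} = - \frac{6669591}{28055}$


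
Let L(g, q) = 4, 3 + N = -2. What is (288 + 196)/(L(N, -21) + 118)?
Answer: 242/61 ≈ 3.9672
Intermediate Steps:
N = -5 (N = -3 - 2 = -5)
(288 + 196)/(L(N, -21) + 118) = (288 + 196)/(4 + 118) = 484/122 = 484*(1/122) = 242/61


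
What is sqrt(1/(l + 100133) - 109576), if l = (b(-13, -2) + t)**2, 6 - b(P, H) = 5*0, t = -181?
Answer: I*sqrt(1873492596374106)/130758 ≈ 331.02*I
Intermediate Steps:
b(P, H) = 6 (b(P, H) = 6 - 5*0 = 6 - 1*0 = 6 + 0 = 6)
l = 30625 (l = (6 - 181)**2 = (-175)**2 = 30625)
sqrt(1/(l + 100133) - 109576) = sqrt(1/(30625 + 100133) - 109576) = sqrt(1/130758 - 109576) = sqrt(-14327938607/130758) = I*sqrt(1873492596374106)/130758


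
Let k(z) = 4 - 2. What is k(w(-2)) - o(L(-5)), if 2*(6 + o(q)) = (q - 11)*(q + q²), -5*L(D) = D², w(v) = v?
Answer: 168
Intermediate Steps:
L(D) = -D²/5
o(q) = -6 + (-11 + q)*(q + q²)/2 (o(q) = -6 + ((q - 11)*(q + q²))/2 = -6 + ((-11 + q)*(q + q²))/2 = -6 + (-11 + q)*(q + q²)/2)
k(z) = 2
k(w(-2)) - o(L(-5)) = 2 - (-6 + (-⅕*(-5)²)³/2 - 5*(-⅕*(-5)²)² - (-11)*(-5)²/10) = 2 - (-6 + (-⅕*25)³/2 - 5*(-⅕*25)² - (-11)*25/10) = 2 - (-6 + (½)*(-5)³ - 5*(-5)² - 11/2*(-5)) = 2 - (-6 + (½)*(-125) - 5*25 + 55/2) = 2 - (-6 - 125/2 - 125 + 55/2) = 2 - 1*(-166) = 2 + 166 = 168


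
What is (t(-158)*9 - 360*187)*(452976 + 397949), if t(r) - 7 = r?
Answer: -58440678075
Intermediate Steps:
t(r) = 7 + r
(t(-158)*9 - 360*187)*(452976 + 397949) = ((7 - 158)*9 - 360*187)*(452976 + 397949) = (-151*9 - 67320)*850925 = (-1359 - 67320)*850925 = -68679*850925 = -58440678075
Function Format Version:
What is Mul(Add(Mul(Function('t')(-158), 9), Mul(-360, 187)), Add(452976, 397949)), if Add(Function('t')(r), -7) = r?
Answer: -58440678075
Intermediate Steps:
Function('t')(r) = Add(7, r)
Mul(Add(Mul(Function('t')(-158), 9), Mul(-360, 187)), Add(452976, 397949)) = Mul(Add(Mul(Add(7, -158), 9), Mul(-360, 187)), Add(452976, 397949)) = Mul(Add(Mul(-151, 9), -67320), 850925) = Mul(Add(-1359, -67320), 850925) = Mul(-68679, 850925) = -58440678075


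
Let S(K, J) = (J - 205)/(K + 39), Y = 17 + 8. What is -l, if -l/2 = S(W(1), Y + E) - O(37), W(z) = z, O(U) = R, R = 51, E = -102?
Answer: -1161/10 ≈ -116.10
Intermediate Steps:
O(U) = 51
Y = 25
S(K, J) = (-205 + J)/(39 + K)
l = 1161/10 (l = -2*((-205 + (25 - 102))/(39 + 1) - 1*51) = -2*((-205 - 77)/40 - 51) = -2*((1/40)*(-282) - 51) = -2*(-141/20 - 51) = -2*(-1161/20) = 1161/10 ≈ 116.10)
-l = -1*1161/10 = -1161/10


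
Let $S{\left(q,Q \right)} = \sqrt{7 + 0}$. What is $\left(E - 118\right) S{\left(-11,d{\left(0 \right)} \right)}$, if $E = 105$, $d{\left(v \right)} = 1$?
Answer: $- 13 \sqrt{7} \approx -34.395$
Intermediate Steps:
$S{\left(q,Q \right)} = \sqrt{7}$
$\left(E - 118\right) S{\left(-11,d{\left(0 \right)} \right)} = \left(105 - 118\right) \sqrt{7} = - 13 \sqrt{7}$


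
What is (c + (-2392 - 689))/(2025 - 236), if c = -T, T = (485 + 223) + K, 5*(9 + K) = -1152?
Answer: -17748/8945 ≈ -1.9841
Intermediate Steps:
K = -1197/5 (K = -9 + (1/5)*(-1152) = -9 - 1152/5 = -1197/5 ≈ -239.40)
T = 2343/5 (T = (485 + 223) - 1197/5 = 708 - 1197/5 = 2343/5 ≈ 468.60)
c = -2343/5 (c = -1*2343/5 = -2343/5 ≈ -468.60)
(c + (-2392 - 689))/(2025 - 236) = (-2343/5 + (-2392 - 689))/(2025 - 236) = (-2343/5 - 3081)/1789 = -17748/5*1/1789 = -17748/8945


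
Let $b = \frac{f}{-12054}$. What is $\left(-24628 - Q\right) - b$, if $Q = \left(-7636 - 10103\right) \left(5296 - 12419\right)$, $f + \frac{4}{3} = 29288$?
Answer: $- \frac{2285068147595}{18081} \approx -1.2638 \cdot 10^{8}$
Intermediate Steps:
$f = \frac{87860}{3}$ ($f = - \frac{4}{3} + 29288 = \frac{87860}{3} \approx 29287.0$)
$Q = 126354897$ ($Q = \left(-17739\right) \left(-7123\right) = 126354897$)
$b = - \frac{43930}{18081}$ ($b = \frac{87860}{3 \left(-12054\right)} = \frac{87860}{3} \left(- \frac{1}{12054}\right) = - \frac{43930}{18081} \approx -2.4296$)
$\left(-24628 - Q\right) - b = \left(-24628 - 126354897\right) - - \frac{43930}{18081} = \left(-24628 - 126354897\right) + \frac{43930}{18081} = -126379525 + \frac{43930}{18081} = - \frac{2285068147595}{18081}$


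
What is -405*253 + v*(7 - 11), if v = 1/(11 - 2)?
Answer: -922189/9 ≈ -1.0247e+5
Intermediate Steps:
v = 1/9 ≈ 0.11111
-405*253 + v*(7 - 11) = -405*253 + (7 - 11)/9 = -102465 + (1/9)*(-4) = -102465 - 4/9 = -922189/9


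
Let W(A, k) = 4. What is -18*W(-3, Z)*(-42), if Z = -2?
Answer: 3024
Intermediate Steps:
-18*W(-3, Z)*(-42) = -18*4*(-42) = -72*(-42) = 3024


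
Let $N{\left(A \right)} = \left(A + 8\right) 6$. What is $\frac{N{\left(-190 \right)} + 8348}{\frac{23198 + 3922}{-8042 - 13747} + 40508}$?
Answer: $\frac{13175082}{73550141} \approx 0.17913$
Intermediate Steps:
$N{\left(A \right)} = 48 + 6 A$ ($N{\left(A \right)} = \left(8 + A\right) 6 = 48 + 6 A$)
$\frac{N{\left(-190 \right)} + 8348}{\frac{23198 + 3922}{-8042 - 13747} + 40508} = \frac{\left(48 + 6 \left(-190\right)\right) + 8348}{\frac{23198 + 3922}{-8042 - 13747} + 40508} = \frac{\left(48 - 1140\right) + 8348}{\frac{27120}{-21789} + 40508} = \frac{-1092 + 8348}{27120 \left(- \frac{1}{21789}\right) + 40508} = \frac{7256}{- \frac{9040}{7263} + 40508} = \frac{7256}{\frac{294200564}{7263}} = 7256 \cdot \frac{7263}{294200564} = \frac{13175082}{73550141}$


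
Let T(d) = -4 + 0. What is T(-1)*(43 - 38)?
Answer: -20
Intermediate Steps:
T(d) = -4
T(-1)*(43 - 38) = -4*(43 - 38) = -4*5 = -20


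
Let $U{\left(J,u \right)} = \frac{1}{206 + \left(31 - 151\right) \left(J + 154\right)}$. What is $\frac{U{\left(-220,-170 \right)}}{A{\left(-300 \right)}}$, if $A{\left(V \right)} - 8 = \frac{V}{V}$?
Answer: $\frac{1}{73134} \approx 1.3674 \cdot 10^{-5}$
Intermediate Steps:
$A{\left(V \right)} = 9$ ($A{\left(V \right)} = 8 + \frac{V}{V} = 8 + 1 = 9$)
$U{\left(J,u \right)} = \frac{1}{-18274 - 120 J}$ ($U{\left(J,u \right)} = \frac{1}{206 - 120 \left(154 + J\right)} = \frac{1}{206 - \left(18480 + 120 J\right)} = \frac{1}{-18274 - 120 J}$)
$\frac{U{\left(-220,-170 \right)}}{A{\left(-300 \right)}} = \frac{\left(-1\right) \frac{1}{18274 + 120 \left(-220\right)}}{9} = - \frac{1}{18274 - 26400} \cdot \frac{1}{9} = - \frac{1}{-8126} \cdot \frac{1}{9} = \left(-1\right) \left(- \frac{1}{8126}\right) \frac{1}{9} = \frac{1}{8126} \cdot \frac{1}{9} = \frac{1}{73134}$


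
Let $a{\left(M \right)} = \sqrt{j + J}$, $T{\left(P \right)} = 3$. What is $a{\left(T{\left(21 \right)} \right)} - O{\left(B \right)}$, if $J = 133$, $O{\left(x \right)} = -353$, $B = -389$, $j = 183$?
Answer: $353 + 2 \sqrt{79} \approx 370.78$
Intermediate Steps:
$a{\left(M \right)} = 2 \sqrt{79}$ ($a{\left(M \right)} = \sqrt{183 + 133} = \sqrt{316} = 2 \sqrt{79}$)
$a{\left(T{\left(21 \right)} \right)} - O{\left(B \right)} = 2 \sqrt{79} - -353 = 2 \sqrt{79} + 353 = 353 + 2 \sqrt{79}$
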